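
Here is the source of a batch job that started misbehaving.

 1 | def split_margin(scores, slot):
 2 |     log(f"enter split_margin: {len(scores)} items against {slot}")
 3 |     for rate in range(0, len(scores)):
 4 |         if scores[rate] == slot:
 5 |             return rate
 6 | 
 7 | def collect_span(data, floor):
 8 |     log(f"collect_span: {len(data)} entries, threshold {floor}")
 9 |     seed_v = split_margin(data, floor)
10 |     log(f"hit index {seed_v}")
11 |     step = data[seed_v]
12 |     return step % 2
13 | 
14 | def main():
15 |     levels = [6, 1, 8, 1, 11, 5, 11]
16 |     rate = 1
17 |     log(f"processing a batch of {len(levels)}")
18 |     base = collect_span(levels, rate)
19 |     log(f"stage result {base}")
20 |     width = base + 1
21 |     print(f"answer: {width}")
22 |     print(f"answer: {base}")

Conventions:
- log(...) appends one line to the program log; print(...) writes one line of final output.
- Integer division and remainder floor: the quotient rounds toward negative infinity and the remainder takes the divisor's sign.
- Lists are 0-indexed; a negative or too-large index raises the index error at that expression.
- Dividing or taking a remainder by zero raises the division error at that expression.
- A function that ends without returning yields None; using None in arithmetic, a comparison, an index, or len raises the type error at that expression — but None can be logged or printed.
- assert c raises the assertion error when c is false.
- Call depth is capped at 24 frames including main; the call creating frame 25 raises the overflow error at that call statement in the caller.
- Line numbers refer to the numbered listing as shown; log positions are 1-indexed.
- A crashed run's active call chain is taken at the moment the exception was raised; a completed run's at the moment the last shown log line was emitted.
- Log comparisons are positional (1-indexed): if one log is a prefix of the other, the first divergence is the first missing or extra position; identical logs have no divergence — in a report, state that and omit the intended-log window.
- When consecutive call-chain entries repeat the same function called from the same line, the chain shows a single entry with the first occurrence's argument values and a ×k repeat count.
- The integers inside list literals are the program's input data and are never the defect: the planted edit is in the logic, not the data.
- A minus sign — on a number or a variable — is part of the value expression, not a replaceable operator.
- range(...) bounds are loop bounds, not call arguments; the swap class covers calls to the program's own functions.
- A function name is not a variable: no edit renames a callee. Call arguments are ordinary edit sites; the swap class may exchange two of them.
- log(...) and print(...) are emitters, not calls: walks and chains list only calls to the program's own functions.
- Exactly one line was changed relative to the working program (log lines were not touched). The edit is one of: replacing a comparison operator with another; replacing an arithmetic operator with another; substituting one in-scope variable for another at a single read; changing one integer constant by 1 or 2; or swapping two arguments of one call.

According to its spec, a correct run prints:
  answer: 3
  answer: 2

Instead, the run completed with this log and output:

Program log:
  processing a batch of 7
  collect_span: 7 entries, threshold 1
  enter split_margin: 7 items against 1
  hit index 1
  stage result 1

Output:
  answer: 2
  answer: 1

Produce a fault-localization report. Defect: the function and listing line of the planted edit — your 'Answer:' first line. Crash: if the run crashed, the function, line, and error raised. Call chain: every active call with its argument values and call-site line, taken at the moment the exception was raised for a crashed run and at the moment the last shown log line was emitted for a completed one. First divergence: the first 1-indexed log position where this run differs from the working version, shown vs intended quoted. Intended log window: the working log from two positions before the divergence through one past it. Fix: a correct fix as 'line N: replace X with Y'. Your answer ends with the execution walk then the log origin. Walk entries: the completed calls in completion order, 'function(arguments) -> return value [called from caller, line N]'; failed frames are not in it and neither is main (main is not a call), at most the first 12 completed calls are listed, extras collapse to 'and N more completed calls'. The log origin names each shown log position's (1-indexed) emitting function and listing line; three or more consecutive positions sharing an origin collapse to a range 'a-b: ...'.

Answer: the defect is in collect_span at line 12.
Key observation: The log first diverges at position 5: the faulty run prints 'stage result 1' where the working version prints 'stage result 2'.
Call chain: main.
First divergence: position 5 — shown 'stage result 1', intended 'stage result 2'.
Intended log window:
  3: enter split_margin: 7 items against 1
  4: hit index 1
  5: stage result 2
Execution walk:
  split_margin([6, 1, 8, 1, 11, 5, 11], 1) -> 1  [called from collect_span, line 9]
  collect_span([6, 1, 8, 1, 11, 5, 11], 1) -> 1  [called from main, line 18]
Log origins:
  1: emitted by main (line 17)
  2: emitted by collect_span (line 8)
  3: emitted by split_margin (line 2)
  4: emitted by collect_span (line 10)
  5: emitted by main (line 19)
A correct fix: line 12: replace `%` with `*`.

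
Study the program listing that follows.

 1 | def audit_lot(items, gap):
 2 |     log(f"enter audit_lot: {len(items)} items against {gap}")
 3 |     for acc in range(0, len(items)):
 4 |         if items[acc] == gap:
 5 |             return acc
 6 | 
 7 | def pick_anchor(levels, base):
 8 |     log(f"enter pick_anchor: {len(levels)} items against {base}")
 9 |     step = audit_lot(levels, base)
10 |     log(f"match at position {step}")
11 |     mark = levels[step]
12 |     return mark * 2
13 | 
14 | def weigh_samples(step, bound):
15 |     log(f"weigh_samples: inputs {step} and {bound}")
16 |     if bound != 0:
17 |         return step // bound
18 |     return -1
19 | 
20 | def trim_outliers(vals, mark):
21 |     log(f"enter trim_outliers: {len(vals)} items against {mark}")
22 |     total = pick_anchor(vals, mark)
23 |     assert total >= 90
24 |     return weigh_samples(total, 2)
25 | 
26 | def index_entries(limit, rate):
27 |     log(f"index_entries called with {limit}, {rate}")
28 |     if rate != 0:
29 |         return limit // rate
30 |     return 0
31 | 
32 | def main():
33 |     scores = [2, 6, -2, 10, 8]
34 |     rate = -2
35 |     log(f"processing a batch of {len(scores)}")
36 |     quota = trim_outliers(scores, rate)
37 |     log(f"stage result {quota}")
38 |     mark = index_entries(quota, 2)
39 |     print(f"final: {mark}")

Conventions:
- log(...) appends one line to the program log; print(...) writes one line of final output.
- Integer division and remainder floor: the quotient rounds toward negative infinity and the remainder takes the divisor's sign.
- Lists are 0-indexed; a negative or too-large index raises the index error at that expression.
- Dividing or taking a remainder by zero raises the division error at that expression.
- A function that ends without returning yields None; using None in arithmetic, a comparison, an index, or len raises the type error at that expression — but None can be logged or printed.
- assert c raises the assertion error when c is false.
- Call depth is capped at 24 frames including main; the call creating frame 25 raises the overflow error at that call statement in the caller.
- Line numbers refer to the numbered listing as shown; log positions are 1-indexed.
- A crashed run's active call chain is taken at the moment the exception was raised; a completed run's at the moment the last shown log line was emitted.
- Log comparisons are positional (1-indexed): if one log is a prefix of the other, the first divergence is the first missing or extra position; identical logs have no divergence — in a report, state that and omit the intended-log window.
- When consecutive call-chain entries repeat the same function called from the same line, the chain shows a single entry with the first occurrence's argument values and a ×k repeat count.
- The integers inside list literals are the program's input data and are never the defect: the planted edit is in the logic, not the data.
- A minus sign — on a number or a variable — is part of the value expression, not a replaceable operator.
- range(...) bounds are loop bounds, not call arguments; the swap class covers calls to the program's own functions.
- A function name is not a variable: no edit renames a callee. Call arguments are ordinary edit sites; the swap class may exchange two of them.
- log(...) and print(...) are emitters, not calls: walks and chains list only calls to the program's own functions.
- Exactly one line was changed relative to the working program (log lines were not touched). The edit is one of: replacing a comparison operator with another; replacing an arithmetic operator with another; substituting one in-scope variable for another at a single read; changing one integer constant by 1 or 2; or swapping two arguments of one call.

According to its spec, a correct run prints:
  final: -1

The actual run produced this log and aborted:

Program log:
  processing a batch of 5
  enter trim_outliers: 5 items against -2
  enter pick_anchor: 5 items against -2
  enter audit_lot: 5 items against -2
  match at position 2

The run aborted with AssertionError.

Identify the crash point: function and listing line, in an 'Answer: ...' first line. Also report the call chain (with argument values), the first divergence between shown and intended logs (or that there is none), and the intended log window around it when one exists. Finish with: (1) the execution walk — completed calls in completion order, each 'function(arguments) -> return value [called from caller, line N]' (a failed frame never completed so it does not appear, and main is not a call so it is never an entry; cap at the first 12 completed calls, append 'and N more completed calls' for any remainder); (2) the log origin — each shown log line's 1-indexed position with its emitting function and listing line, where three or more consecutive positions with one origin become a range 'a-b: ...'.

Answer: the error was raised in trim_outliers, line 23.
Core observation: The log ends early — 5 lines, where the working version next logs 'weigh_samples: inputs -4 and 2'.
Call chain: main -> trim_outliers([2, 6, -2, 10, 8], -2) (called at line 36).
First divergence: position 6 — after 5 matching lines the faulty run goes silent; intended next line 'weigh_samples: inputs -4 and 2'.
Intended log window:
  4: enter audit_lot: 5 items against -2
  5: match at position 2
  6: weigh_samples: inputs -4 and 2
  7: stage result -2
Execution walk:
  audit_lot([2, 6, -2, 10, 8], -2) -> 2  [called from pick_anchor, line 9]
  pick_anchor([2, 6, -2, 10, 8], -2) -> -4  [called from trim_outliers, line 22]
Log line origins:
  1: emitted by main (line 35)
  2: emitted by trim_outliers (line 21)
  3: emitted by pick_anchor (line 8)
  4: emitted by audit_lot (line 2)
  5: emitted by pick_anchor (line 10)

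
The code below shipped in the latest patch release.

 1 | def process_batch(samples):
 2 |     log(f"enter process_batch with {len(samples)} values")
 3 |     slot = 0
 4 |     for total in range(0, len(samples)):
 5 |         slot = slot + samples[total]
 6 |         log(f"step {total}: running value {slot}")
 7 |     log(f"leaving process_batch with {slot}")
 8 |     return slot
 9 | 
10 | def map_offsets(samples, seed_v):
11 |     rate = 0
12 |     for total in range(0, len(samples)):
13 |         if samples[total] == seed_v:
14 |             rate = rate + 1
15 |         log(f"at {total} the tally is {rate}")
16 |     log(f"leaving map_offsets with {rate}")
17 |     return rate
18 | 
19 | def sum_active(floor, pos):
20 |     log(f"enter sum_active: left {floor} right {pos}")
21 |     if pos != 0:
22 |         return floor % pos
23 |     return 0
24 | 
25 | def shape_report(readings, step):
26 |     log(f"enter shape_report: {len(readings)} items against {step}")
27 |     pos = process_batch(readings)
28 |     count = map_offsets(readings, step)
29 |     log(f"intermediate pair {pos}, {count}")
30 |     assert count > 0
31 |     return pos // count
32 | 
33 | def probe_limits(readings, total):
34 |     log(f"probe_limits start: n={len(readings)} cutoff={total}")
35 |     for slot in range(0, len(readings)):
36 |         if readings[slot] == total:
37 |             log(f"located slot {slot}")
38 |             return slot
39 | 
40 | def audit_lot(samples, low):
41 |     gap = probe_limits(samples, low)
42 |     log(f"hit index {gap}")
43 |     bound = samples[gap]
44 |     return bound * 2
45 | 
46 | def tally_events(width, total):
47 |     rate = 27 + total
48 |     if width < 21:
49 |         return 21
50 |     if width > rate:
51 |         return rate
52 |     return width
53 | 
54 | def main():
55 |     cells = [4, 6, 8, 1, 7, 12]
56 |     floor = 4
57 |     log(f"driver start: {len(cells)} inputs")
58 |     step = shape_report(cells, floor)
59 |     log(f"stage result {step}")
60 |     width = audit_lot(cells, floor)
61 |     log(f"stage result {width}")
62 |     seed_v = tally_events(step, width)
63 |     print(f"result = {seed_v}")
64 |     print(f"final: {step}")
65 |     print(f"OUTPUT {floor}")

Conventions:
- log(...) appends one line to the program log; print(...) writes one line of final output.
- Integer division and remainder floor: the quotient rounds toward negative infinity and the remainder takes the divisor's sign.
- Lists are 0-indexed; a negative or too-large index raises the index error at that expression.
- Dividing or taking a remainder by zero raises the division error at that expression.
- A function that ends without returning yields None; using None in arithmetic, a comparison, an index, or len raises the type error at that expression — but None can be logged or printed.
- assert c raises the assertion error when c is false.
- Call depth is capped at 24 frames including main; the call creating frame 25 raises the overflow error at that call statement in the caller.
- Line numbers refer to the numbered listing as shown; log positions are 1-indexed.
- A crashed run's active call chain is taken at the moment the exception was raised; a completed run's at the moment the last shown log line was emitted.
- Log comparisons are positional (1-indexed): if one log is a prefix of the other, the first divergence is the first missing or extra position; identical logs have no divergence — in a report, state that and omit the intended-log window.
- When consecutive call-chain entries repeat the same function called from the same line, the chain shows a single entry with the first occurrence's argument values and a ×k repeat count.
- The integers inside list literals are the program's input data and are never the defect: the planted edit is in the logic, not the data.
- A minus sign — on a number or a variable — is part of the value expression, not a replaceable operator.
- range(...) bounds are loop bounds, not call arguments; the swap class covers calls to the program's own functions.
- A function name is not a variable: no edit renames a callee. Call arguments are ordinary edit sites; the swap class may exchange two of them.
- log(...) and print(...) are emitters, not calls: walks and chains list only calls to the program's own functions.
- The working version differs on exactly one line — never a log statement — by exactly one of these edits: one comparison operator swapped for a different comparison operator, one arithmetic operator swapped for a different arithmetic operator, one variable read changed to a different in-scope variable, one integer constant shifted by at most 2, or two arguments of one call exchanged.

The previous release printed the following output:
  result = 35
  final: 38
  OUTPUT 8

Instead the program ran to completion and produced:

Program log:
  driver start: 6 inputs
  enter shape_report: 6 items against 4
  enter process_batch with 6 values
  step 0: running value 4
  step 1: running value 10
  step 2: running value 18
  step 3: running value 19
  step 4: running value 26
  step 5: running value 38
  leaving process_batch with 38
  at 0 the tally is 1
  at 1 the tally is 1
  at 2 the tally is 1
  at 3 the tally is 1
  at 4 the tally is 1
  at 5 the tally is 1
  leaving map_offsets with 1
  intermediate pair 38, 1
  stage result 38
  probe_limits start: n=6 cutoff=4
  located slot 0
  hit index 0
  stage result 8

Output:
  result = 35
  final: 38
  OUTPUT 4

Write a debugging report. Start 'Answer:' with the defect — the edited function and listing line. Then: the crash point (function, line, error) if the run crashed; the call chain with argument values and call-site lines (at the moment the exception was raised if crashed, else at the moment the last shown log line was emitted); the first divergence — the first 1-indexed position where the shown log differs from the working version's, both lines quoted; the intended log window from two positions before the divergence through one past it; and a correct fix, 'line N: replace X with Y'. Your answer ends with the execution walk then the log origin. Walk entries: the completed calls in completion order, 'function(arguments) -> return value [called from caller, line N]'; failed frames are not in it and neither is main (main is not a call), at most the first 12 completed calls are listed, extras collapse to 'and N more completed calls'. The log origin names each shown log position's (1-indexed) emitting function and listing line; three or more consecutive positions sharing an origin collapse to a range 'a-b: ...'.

Answer: the defect is in main at line 65.
Key observation: Every logged value matches the working version; the printed result is what differs.
Call chain: main.
First divergence: none — the logs agree in full.
Execution walk:
  process_batch([4, 6, 8, 1, 7, 12]) -> 38  [called from shape_report, line 27]
  map_offsets([4, 6, 8, 1, 7, 12], 4) -> 1  [called from shape_report, line 28]
  shape_report([4, 6, 8, 1, 7, 12], 4) -> 38  [called from main, line 58]
  probe_limits([4, 6, 8, 1, 7, 12], 4) -> 0  [called from audit_lot, line 41]
  audit_lot([4, 6, 8, 1, 7, 12], 4) -> 8  [called from main, line 60]
  tally_events(38, 8) -> 35  [called from main, line 62]
Origin of each log line:
  1: logged in main at line 57
  2: logged in shape_report at line 26
  3: logged in process_batch at line 2
  4-9: logged in process_batch at line 6
  10: logged in process_batch at line 7
  11-16: logged in map_offsets at line 15
  17: logged in map_offsets at line 16
  18: logged in shape_report at line 29
  19: logged in main at line 59
  20: logged in probe_limits at line 34
  21: logged in probe_limits at line 37
  22: logged in audit_lot at line 42
  23: logged in main at line 61
A correct fix: line 65: replace `floor` with `width`.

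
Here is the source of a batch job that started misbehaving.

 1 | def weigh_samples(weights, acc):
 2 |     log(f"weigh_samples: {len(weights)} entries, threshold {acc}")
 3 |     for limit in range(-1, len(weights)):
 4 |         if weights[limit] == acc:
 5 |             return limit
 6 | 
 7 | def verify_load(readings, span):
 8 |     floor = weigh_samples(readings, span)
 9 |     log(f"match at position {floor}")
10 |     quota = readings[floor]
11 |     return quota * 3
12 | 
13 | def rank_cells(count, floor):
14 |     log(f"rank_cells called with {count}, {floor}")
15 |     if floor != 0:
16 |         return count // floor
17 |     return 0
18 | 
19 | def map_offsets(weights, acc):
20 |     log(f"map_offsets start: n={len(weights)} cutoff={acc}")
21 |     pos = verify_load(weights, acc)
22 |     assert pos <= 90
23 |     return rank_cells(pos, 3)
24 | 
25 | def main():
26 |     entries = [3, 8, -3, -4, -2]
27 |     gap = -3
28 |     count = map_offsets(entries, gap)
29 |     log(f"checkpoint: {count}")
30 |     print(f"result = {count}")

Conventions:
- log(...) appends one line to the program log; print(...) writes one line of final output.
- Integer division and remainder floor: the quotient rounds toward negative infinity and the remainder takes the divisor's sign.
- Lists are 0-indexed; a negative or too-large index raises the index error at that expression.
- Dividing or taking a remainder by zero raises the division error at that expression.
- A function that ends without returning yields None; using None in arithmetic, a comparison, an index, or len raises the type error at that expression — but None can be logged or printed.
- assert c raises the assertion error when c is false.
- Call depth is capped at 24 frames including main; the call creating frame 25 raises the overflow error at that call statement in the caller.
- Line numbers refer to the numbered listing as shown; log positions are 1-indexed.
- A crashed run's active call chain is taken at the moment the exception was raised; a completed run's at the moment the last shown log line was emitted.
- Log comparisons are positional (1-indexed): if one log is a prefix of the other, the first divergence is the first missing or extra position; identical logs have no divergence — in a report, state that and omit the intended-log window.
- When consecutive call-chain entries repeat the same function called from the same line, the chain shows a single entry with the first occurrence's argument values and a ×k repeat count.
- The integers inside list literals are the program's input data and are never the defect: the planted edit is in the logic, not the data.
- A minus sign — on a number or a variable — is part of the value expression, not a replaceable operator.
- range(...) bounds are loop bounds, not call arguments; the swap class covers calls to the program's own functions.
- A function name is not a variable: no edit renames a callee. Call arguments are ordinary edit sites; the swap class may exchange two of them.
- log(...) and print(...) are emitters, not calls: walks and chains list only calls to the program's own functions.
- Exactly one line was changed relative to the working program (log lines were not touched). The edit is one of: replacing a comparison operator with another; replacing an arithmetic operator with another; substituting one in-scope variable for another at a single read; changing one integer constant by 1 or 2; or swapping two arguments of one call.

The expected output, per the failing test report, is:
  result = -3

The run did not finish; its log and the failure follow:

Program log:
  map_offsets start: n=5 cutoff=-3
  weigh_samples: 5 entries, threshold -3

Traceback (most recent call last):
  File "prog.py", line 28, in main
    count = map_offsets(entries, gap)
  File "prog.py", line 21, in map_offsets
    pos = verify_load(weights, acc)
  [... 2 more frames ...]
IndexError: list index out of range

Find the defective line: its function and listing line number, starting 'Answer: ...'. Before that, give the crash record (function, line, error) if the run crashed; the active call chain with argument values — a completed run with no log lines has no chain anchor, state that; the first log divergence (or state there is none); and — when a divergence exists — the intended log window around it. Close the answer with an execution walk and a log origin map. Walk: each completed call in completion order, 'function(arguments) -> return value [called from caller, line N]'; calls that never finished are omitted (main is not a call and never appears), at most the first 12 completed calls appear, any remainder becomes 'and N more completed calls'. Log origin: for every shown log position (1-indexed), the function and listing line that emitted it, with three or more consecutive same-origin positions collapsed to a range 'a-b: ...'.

Answer: the defect is in weigh_samples at line 3.
Key fact: A complete run would log 'match at position 2' next, but this one stopped at 2 lines.
Crash: weigh_samples, line 4, IndexError.
Call chain: main -> map_offsets([3, 8, -3, -4, -2], -3) (called at line 28) -> verify_load([3, 8, -3, -4, -2], -3) (called at line 21) -> weigh_samples([3, 8, -3, -4, -2], -3) (called at line 8).
First divergence: position 3 — after 2 matching lines the faulty run goes silent; intended next line 'match at position 2'.
Intended log window:
  1: map_offsets start: n=5 cutoff=-3
  2: weigh_samples: 5 entries, threshold -3
  3: match at position 2
  4: rank_cells called with -9, 3
Execution walk:
  (no call completed)
Log origin:
  1: emitted by map_offsets (line 20)
  2: emitted by weigh_samples (line 2)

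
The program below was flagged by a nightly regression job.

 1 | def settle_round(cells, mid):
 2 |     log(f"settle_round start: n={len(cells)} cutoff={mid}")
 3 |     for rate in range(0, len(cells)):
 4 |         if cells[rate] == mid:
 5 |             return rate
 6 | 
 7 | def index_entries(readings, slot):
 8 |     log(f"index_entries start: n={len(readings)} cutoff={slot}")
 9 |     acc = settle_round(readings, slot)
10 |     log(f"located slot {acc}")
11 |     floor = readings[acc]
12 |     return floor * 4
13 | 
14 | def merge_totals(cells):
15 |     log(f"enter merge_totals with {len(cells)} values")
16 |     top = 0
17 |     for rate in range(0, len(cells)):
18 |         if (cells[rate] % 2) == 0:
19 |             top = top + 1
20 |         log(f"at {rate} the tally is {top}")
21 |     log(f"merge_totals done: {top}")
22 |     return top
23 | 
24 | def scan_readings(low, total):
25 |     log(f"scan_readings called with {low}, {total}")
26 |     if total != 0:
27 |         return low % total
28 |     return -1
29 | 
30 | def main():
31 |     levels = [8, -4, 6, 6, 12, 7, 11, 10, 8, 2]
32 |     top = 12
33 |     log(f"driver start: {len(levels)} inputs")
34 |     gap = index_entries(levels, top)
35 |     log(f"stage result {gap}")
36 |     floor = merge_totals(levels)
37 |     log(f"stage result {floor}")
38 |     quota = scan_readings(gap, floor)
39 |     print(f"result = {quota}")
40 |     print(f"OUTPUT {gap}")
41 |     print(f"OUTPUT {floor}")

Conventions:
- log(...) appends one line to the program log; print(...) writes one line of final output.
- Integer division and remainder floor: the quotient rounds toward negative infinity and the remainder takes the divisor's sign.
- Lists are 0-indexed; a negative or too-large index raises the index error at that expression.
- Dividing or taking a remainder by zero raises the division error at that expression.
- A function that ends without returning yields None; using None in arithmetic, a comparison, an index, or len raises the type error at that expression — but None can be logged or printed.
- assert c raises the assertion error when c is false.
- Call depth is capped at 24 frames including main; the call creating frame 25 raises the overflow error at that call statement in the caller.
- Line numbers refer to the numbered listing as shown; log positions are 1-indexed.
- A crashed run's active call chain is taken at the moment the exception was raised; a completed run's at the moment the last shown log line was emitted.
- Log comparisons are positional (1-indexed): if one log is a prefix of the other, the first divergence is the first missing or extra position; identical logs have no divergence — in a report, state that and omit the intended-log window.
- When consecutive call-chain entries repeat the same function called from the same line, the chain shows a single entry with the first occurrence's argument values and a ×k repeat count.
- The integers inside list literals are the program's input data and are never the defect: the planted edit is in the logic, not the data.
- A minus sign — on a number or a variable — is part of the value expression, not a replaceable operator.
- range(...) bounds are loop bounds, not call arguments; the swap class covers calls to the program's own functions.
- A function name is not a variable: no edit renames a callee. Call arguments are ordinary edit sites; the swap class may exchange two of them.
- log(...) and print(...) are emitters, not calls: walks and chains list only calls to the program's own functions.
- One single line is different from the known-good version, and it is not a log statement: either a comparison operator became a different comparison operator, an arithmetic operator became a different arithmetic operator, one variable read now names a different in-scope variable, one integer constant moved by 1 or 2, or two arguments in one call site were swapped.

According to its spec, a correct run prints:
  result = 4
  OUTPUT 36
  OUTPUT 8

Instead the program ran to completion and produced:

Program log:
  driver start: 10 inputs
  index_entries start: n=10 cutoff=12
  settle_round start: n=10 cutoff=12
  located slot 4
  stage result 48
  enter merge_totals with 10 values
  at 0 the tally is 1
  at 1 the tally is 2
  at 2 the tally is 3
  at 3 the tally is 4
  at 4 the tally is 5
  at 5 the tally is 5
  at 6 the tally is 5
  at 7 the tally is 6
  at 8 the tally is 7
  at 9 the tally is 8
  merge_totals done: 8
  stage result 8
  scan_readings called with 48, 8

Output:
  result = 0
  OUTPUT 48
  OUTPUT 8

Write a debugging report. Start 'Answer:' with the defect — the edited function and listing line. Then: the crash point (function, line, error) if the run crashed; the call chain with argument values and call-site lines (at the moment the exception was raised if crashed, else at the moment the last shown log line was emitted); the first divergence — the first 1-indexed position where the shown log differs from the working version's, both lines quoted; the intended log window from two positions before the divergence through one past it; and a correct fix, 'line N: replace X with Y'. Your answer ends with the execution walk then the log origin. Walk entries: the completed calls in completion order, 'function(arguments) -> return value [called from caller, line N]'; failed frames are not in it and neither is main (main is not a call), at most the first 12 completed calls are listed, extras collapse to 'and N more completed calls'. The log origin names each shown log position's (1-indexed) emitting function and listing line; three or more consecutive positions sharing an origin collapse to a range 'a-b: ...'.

Answer: the defect is in index_entries at line 12.
Core observation: The log first diverges at position 5: the faulty run prints 'stage result 48' where the working version prints 'stage result 36'.
Call chain: main -> scan_readings(48, 8) (called at line 38).
First divergence: position 5 — shown 'stage result 48', intended 'stage result 36'.
Intended log window:
  3: settle_round start: n=10 cutoff=12
  4: located slot 4
  5: stage result 36
  6: enter merge_totals with 10 values
Execution walk:
  settle_round([8, -4, 6, 6, 12, 7, 11, 10, 8, 2], 12) -> 4  [called from index_entries, line 9]
  index_entries([8, -4, 6, 6, 12, 7, 11, 10, 8, 2], 12) -> 48  [called from main, line 34]
  merge_totals([8, -4, 6, 6, 12, 7, 11, 10, 8, 2]) -> 8  [called from main, line 36]
  scan_readings(48, 8) -> 0  [called from main, line 38]
Log origin:
  1: from main, line 33
  2: from index_entries, line 8
  3: from settle_round, line 2
  4: from index_entries, line 10
  5: from main, line 35
  6: from merge_totals, line 15
  7-16: from merge_totals, line 20
  17: from merge_totals, line 21
  18: from main, line 37
  19: from scan_readings, line 25
A correct fix: line 12: replace `4` with `3`.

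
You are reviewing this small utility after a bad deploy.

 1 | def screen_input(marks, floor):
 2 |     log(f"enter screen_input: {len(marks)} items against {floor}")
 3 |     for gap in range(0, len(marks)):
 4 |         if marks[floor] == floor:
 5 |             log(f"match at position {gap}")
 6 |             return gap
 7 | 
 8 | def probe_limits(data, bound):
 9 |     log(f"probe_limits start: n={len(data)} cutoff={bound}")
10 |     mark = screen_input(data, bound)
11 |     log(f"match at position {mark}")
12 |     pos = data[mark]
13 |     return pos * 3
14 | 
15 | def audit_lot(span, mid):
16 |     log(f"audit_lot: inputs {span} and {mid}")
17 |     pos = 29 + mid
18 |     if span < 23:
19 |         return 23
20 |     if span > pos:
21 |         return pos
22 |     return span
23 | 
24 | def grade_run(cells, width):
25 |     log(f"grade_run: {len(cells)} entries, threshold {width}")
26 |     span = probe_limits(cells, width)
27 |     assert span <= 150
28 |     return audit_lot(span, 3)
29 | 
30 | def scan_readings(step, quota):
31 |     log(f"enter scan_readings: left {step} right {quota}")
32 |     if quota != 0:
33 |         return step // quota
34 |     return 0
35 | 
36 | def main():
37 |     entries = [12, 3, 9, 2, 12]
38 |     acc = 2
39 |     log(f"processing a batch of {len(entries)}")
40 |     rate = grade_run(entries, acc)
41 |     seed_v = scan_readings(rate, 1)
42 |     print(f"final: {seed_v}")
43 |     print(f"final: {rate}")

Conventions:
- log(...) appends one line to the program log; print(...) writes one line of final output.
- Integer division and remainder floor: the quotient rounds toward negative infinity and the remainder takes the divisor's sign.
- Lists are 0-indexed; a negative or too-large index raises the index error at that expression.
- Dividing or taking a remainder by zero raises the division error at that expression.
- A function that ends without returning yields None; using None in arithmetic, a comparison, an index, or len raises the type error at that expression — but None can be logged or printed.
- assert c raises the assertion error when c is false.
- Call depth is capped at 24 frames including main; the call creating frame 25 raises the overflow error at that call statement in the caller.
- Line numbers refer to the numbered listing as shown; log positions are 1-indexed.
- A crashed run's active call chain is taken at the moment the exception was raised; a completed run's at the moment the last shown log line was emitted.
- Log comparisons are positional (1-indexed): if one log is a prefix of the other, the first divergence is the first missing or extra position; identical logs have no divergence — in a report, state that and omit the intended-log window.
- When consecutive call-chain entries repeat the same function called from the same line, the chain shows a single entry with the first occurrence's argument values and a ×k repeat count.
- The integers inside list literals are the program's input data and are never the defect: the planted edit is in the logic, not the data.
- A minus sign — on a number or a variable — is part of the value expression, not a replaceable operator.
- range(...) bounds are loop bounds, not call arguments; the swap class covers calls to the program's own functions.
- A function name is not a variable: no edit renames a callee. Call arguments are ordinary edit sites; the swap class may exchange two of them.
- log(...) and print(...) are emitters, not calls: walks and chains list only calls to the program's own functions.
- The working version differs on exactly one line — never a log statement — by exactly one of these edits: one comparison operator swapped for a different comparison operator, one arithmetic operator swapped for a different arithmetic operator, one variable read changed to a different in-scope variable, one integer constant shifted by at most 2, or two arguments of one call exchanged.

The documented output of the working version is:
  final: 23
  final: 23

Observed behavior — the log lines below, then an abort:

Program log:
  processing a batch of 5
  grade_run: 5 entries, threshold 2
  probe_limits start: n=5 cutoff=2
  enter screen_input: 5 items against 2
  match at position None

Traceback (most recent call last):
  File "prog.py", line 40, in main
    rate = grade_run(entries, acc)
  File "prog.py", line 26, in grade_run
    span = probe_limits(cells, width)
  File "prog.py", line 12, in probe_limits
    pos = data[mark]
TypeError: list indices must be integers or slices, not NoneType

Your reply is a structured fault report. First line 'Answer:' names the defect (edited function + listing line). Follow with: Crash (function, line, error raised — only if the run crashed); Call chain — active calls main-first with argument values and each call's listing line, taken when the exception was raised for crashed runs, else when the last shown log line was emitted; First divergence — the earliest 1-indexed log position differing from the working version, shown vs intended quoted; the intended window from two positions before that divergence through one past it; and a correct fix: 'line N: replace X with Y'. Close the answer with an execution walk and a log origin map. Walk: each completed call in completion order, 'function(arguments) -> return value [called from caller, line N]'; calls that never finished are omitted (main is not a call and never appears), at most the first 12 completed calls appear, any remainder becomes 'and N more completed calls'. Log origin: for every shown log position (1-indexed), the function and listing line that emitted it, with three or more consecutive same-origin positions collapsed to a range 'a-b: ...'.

Answer: the defect is in screen_input at line 4.
The tell: The earliest visible damage is log position 5 — 'match at position None' rather than the intended 'match at position 3'.
Crash: probe_limits, line 12, TypeError.
Call chain: main -> grade_run([12, 3, 9, 2, 12], 2) (called at line 40) -> probe_limits([12, 3, 9, 2, 12], 2) (called at line 26).
First divergence: position 5; shown 'match at position None' vs intended 'match at position 3'.
Intended log window:
  3: probe_limits start: n=5 cutoff=2
  4: enter screen_input: 5 items against 2
  5: match at position 3
  6: match at position 3
Execution walk:
  screen_input([12, 3, 9, 2, 12], 2) -> None  [called from probe_limits, line 10]
Origin of each log line:
  1 — main, line 39
  2 — grade_run, line 25
  3 — probe_limits, line 9
  4 — screen_input, line 2
  5 — probe_limits, line 11
A correct fix: line 4: replace `marks[floor]` with `marks[gap]`.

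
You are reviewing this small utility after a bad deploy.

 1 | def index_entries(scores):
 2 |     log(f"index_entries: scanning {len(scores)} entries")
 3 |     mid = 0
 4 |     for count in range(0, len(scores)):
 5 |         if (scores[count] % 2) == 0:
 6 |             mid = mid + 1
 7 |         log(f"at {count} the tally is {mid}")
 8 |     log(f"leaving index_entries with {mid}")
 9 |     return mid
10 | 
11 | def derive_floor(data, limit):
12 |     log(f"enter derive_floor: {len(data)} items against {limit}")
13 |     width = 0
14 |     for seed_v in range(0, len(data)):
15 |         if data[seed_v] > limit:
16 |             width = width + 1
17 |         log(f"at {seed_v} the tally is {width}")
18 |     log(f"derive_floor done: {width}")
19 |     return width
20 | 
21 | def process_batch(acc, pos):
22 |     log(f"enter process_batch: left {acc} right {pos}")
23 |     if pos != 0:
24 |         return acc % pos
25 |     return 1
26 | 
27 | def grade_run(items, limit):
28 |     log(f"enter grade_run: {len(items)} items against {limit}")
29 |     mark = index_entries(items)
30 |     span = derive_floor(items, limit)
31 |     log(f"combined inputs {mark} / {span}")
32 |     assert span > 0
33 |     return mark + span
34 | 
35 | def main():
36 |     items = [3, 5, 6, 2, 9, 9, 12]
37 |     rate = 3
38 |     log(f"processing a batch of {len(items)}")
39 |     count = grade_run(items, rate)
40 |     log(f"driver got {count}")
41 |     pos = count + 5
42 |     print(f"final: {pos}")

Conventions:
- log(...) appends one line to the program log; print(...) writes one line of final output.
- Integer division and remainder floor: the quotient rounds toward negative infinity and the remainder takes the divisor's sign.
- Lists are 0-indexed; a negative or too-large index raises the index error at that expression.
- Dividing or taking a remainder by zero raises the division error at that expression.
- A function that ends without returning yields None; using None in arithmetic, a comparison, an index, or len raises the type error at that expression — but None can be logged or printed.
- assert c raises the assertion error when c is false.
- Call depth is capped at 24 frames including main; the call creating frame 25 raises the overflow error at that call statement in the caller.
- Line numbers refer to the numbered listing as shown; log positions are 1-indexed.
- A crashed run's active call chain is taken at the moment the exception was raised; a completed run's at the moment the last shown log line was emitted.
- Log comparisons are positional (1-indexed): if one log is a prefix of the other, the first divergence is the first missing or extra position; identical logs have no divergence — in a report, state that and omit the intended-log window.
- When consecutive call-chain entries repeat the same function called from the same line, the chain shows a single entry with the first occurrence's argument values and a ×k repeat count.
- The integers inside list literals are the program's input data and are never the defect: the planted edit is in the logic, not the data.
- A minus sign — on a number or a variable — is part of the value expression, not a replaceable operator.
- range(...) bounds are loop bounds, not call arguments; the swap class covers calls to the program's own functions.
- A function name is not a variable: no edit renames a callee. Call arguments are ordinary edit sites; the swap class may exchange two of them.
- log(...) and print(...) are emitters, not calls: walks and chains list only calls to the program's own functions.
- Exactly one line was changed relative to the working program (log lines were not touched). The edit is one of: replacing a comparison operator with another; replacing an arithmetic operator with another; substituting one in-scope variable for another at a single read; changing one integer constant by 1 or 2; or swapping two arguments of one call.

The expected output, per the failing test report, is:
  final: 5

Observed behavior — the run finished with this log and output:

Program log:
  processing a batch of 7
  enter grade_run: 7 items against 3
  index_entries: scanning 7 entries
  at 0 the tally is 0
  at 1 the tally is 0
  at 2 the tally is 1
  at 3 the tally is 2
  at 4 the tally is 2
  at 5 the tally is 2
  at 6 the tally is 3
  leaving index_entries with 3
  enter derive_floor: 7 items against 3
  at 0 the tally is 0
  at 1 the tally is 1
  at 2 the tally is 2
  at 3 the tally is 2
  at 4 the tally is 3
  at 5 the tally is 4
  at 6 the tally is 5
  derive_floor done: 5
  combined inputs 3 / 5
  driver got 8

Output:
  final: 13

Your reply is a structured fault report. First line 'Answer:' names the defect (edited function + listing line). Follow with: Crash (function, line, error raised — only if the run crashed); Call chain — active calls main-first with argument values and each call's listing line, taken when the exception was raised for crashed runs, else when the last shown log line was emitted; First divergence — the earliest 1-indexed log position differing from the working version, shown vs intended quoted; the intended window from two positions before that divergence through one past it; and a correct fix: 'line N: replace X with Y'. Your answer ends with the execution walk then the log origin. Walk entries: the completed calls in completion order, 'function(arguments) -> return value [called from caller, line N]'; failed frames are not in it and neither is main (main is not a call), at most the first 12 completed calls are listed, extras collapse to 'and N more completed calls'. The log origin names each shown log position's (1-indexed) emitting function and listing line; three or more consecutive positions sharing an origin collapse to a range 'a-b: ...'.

Answer: the defect is in grade_run at line 33.
The tell: At log position 22 the runs split — shown 'driver got 8', but the working version logs 'driver got 0'.
Call chain: main.
First divergence: position 22 — the shown line 'driver got 8' should read 'driver got 0'.
Intended log window:
  20: derive_floor done: 5
  21: combined inputs 3 / 5
  22: driver got 0
Execution walk:
  index_entries([3, 5, 6, 2, 9, 9, 12]) -> 3  [called from grade_run, line 29]
  derive_floor([3, 5, 6, 2, 9, 9, 12], 3) -> 5  [called from grade_run, line 30]
  grade_run([3, 5, 6, 2, 9, 9, 12], 3) -> 8  [called from main, line 39]
Origin of each log line:
  1 — main, line 38
  2 — grade_run, line 28
  3 — index_entries, line 2
  4-10 — index_entries, line 7
  11 — index_entries, line 8
  12 — derive_floor, line 12
  13-19 — derive_floor, line 17
  20 — derive_floor, line 18
  21 — grade_run, line 31
  22 — main, line 40
A correct fix: line 33: replace `+` with `//`.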